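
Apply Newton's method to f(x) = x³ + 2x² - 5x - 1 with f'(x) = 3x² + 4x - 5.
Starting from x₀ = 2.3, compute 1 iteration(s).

f(x) = x³ + 2x² - 5x - 1
f'(x) = 3x² + 4x - 5
x₀ = 2.3

Newton-Raphson formula: x_{n+1} = x_n - f(x_n)/f'(x_n)

Iteration 1:
  f(2.300000) = 10.247000
  f'(2.300000) = 20.070000
  x_1 = 2.300000 - 10.247000/20.070000 = 1.789437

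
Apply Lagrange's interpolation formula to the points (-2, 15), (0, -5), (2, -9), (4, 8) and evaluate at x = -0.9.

Lagrange interpolation formula:
P(x) = Σ yᵢ × Lᵢ(x)
where Lᵢ(x) = Π_{j≠i} (x - xⱼ)/(xᵢ - xⱼ)

L_0(-0.9) = (-0.9 - 0)/(-2 - 0) × (-0.9 - 2)/(-2 - 2) × (-0.9 - 4)/(-2 - 4) = 0.266437
L_1(-0.9) = (-0.9 - (-2))/(0 - (-2)) × (-0.9 - 2)/(0 - 2) × (-0.9 - 4)/(0 - 4) = 0.976938
L_2(-0.9) = (-0.9 - (-2))/(2 - (-2)) × (-0.9 - 0)/(2 - 0) × (-0.9 - 4)/(2 - 4) = -0.303188
L_3(-0.9) = (-0.9 - (-2))/(4 - (-2)) × (-0.9 - 0)/(4 - 0) × (-0.9 - 2)/(4 - 2) = 0.059812

P(-0.9) = 15×L_0(-0.9) + (-5)×L_1(-0.9) + (-9)×L_2(-0.9) + 8×L_3(-0.9)
P(-0.9) = 2.319063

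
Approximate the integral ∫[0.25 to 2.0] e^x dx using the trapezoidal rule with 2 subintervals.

f(x) = e^x
a = 0.25, b = 2.0, n = 2
h = (b - a)/n = 0.875000

Trapezoidal rule: (h/2)[f(x₀) + 2f(x₁) + 2f(x₂) + ... + f(xₙ)]

x_0 = 0.2500, f(x_0) = 1.284025, coefficient = 1
x_1 = 1.1250, f(x_1) = 3.080217, coefficient = 2
x_2 = 2.0000, f(x_2) = 7.389056, coefficient = 1

I ≈ (0.875000/2) × 14.833515 = 6.489663
Exact value: 6.105031
Error: 0.384632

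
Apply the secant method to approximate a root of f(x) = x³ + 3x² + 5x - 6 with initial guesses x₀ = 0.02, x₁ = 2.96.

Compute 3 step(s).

f(x) = x³ + 3x² + 5x - 6
x₀ = 0.02, x₁ = 2.96

Secant formula: x_{n+1} = x_n - f(x_n)(x_n - x_{n-1})/(f(x_n) - f(x_{n-1}))

Iteration 1:
  f(0.020000) = -5.898792
  f(2.960000) = 61.019136
  x_2 = 2.960000 - 61.019136×(2.960000 - 0.020000)/(61.019136 - (-5.898792))
       = 0.279160
Iteration 2:
  f(2.960000) = 61.019136
  f(0.279160) = -4.348654
  x_3 = 0.279160 - (-4.348654)×(0.279160 - 2.960000)/(-4.348654 - 61.019136)
       = 0.457505
Iteration 3:
  f(0.279160) = -4.348654
  f(0.457505) = -2.988778
  x_4 = 0.457505 - (-2.988778)×(0.457505 - 0.279160)/(-2.988778 - (-4.348654))
       = 0.849479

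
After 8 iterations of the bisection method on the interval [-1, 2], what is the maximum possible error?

Bisection error bound: |error| ≤ (b-a)/2^n
|error| ≤ (2 - (-1))/2^8 = 3/2^8
|error| ≤ 0.0117187500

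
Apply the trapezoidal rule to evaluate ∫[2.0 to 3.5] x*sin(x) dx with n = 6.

f(x) = x*sin(x)
a = 2.0, b = 3.5, n = 6
h = (b - a)/n = 0.250000

Trapezoidal rule: (h/2)[f(x₀) + 2f(x₁) + 2f(x₂) + ... + f(xₙ)]

x_0 = 2.0000, f(x_0) = 1.818595, coefficient = 1
x_1 = 2.2500, f(x_1) = 1.750665, coefficient = 2
x_2 = 2.5000, f(x_2) = 1.496180, coefficient = 2
x_3 = 2.7500, f(x_3) = 1.049568, coefficient = 2
x_4 = 3.0000, f(x_4) = 0.423360, coefficient = 2
x_5 = 3.2500, f(x_5) = -0.351634, coefficient = 2
x_6 = 3.5000, f(x_6) = -1.227741, coefficient = 1

I ≈ (0.250000/2) × 9.327131 = 1.165891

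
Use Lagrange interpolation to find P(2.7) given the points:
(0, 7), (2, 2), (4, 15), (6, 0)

Lagrange interpolation formula:
P(x) = Σ yᵢ × Lᵢ(x)
where Lᵢ(x) = Π_{j≠i} (x - xⱼ)/(xᵢ - xⱼ)

L_0(2.7) = (2.7 - 2)/(0 - 2) × (2.7 - 4)/(0 - 4) × (2.7 - 6)/(0 - 6) = -0.062563
L_1(2.7) = (2.7 - 0)/(2 - 0) × (2.7 - 4)/(2 - 4) × (2.7 - 6)/(2 - 6) = 0.723937
L_2(2.7) = (2.7 - 0)/(4 - 0) × (2.7 - 2)/(4 - 2) × (2.7 - 6)/(4 - 6) = 0.389813
L_3(2.7) = (2.7 - 0)/(6 - 0) × (2.7 - 2)/(6 - 2) × (2.7 - 4)/(6 - 4) = -0.051188

P(2.7) = 7×L_0(2.7) + 2×L_1(2.7) + 15×L_2(2.7) + 0×L_3(2.7)
P(2.7) = 6.857125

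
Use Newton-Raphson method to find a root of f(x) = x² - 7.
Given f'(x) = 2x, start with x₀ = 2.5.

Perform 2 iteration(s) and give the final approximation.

f(x) = x² - 7
f'(x) = 2x
x₀ = 2.5

Newton-Raphson formula: x_{n+1} = x_n - f(x_n)/f'(x_n)

Iteration 1:
  f(2.500000) = -0.750000
  f'(2.500000) = 5.000000
  x_1 = 2.500000 - (-0.750000)/5.000000 = 2.650000
Iteration 2:
  f(2.650000) = 0.022500
  f'(2.650000) = 5.300000
  x_2 = 2.650000 - 0.022500/5.300000 = 2.645755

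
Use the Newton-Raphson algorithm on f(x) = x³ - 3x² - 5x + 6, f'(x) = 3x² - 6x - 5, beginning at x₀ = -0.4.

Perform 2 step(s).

f(x) = x³ - 3x² - 5x + 6
f'(x) = 3x² - 6x - 5
x₀ = -0.4

Newton-Raphson formula: x_{n+1} = x_n - f(x_n)/f'(x_n)

Iteration 1:
  f(-0.400000) = 7.456000
  f'(-0.400000) = -2.120000
  x_1 = -0.400000 - 7.456000/(-2.120000) = 3.116981
Iteration 2:
  f(3.116981) = -8.448367
  f'(3.116981) = 5.444827
  x_2 = 3.116981 - (-8.448367)/5.444827 = 4.668613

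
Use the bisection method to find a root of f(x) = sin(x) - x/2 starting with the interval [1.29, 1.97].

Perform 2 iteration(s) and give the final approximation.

f(x) = sin(x) - x/2
Initial interval: [1.29, 1.97]

Iteration 1:
  c_1 = (1.290000 + 1.970000)/2 = 1.630000
  f(c_1) = f(1.630000) = 0.183248
  f(a) × f(c) ≥ 0, new interval: [1.630000, 1.970000]
Iteration 2:
  c_2 = (1.630000 + 1.970000)/2 = 1.800000
  f(c_2) = f(1.800000) = 0.073848
  f(a) × f(c) ≥ 0, new interval: [1.800000, 1.970000]

After 2 iteration(s), the approximation is c_2 = 1.800000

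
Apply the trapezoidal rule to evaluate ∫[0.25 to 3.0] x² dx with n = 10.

f(x) = x²
a = 0.25, b = 3.0, n = 10
h = (b - a)/n = 0.275000

Trapezoidal rule: (h/2)[f(x₀) + 2f(x₁) + 2f(x₂) + ... + f(xₙ)]

x_0 = 0.2500, f(x_0) = 0.062500, coefficient = 1
x_1 = 0.5250, f(x_1) = 0.275625, coefficient = 2
x_2 = 0.8000, f(x_2) = 0.640000, coefficient = 2
x_3 = 1.0750, f(x_3) = 1.155625, coefficient = 2
x_4 = 1.3500, f(x_4) = 1.822500, coefficient = 2
x_5 = 1.6250, f(x_5) = 2.640625, coefficient = 2
x_6 = 1.9000, f(x_6) = 3.610000, coefficient = 2
x_7 = 2.1750, f(x_7) = 4.730625, coefficient = 2
x_8 = 2.4500, f(x_8) = 6.002500, coefficient = 2
x_9 = 2.7250, f(x_9) = 7.425625, coefficient = 2
x_10 = 3.0000, f(x_10) = 9.000000, coefficient = 1

I ≈ (0.275000/2) × 65.668750 = 9.029453
Exact value: 8.994792
Error: 0.034661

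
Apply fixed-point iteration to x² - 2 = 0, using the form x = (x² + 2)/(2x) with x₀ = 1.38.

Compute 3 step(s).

Equation: x² - 2 = 0
Fixed-point form: x = (x² + 2)/(2x)
x₀ = 1.38

x_1 = g(1.380000) = 1.414638
x_2 = g(1.414638) = 1.414214
x_3 = g(1.414214) = 1.414214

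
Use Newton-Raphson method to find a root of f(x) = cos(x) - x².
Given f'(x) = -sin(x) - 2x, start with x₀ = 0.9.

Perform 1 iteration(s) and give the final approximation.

f(x) = cos(x) - x²
f'(x) = -sin(x) - 2x
x₀ = 0.9

Newton-Raphson formula: x_{n+1} = x_n - f(x_n)/f'(x_n)

Iteration 1:
  f(0.900000) = -0.188390
  f'(0.900000) = -2.583327
  x_1 = 0.900000 - (-0.188390)/(-2.583327) = 0.827075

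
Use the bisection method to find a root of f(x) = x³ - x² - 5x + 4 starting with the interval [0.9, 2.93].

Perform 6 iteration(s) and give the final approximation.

f(x) = x³ - x² - 5x + 4
Initial interval: [0.9, 2.93]

Iteration 1:
  c_1 = (0.900000 + 2.930000)/2 = 1.915000
  f(c_1) = f(1.915000) = -2.219489
  f(a) × f(c) ≥ 0, new interval: [1.915000, 2.930000]
Iteration 2:
  c_2 = (1.915000 + 2.930000)/2 = 2.422500
  f(c_2) = f(2.422500) = 0.235450
  f(a) × f(c) < 0, new interval: [1.915000, 2.422500]
Iteration 3:
  c_3 = (1.915000 + 2.422500)/2 = 2.168750
  f(c_3) = f(2.168750) = -1.346562
  f(a) × f(c) ≥ 0, new interval: [2.168750, 2.422500]
Iteration 4:
  c_4 = (2.168750 + 2.422500)/2 = 2.295625
  f(c_4) = f(2.295625) = -0.650318
  f(a) × f(c) ≥ 0, new interval: [2.295625, 2.422500]
Iteration 5:
  c_5 = (2.295625 + 2.422500)/2 = 2.359063
  f(c_5) = f(2.359063) = -0.231891
  f(a) × f(c) ≥ 0, new interval: [2.359063, 2.422500]
Iteration 6:
  c_6 = (2.359063 + 2.422500)/2 = 2.390781
  f(c_6) = f(2.390781) = -0.004430
  f(a) × f(c) ≥ 0, new interval: [2.390781, 2.422500]

After 6 iteration(s), the approximation is c_6 = 2.390781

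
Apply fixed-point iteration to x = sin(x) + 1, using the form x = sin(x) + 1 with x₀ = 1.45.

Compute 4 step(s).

Equation: x = sin(x) + 1
Fixed-point form: x = sin(x) + 1
x₀ = 1.45

x_1 = g(1.450000) = 1.992713
x_2 = g(1.992713) = 1.912306
x_3 = g(1.912306) = 1.942250
x_4 = g(1.942250) = 1.931801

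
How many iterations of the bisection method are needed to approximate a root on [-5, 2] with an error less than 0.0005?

We need (b-a)/2^n ≤ 0.0005
(2 - (-5))/2^n ≤ 0.0005
7/2^n ≤ 0.0005
2^n ≥ 14000
n ≥ log₂(14000) = 13.77
n ≥ 14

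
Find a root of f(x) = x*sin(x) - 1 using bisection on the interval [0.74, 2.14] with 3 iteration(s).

f(x) = x*sin(x) - 1
Initial interval: [0.74, 2.14]

Iteration 1:
  c_1 = (0.740000 + 2.140000)/2 = 1.440000
  f(c_1) = f(1.440000) = 0.427700
  f(a) × f(c) < 0, new interval: [0.740000, 1.440000]
Iteration 2:
  c_2 = (0.740000 + 1.440000)/2 = 1.090000
  f(c_2) = f(1.090000) = -0.033577
  f(a) × f(c) ≥ 0, new interval: [1.090000, 1.440000]
Iteration 3:
  c_3 = (1.090000 + 1.440000)/2 = 1.265000
  f(c_3) = f(1.265000) = 0.206314
  f(a) × f(c) < 0, new interval: [1.090000, 1.265000]

After 3 iteration(s), the approximation is c_3 = 1.265000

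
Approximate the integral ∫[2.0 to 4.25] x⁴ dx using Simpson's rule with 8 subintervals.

f(x) = x⁴
a = 2.0, b = 4.25, n = 8
h = (b - a)/n = 0.281250

Simpson's rule: (h/3)[f(x₀) + 4f(x₁) + 2f(x₂) + ... + f(xₙ)]

x_0 = 2.0000, f(x_0) = 16.000000, coefficient = 1
x_1 = 2.2812, f(x_1) = 27.082673, coefficient = 4
x_2 = 2.5625, f(x_2) = 43.117691, coefficient = 2
x_3 = 2.8438, f(x_3) = 65.398179, coefficient = 4
x_4 = 3.1250, f(x_4) = 95.367432, coefficient = 2
x_5 = 3.4062, f(x_5) = 134.618913, coefficient = 4
x_6 = 3.6875, f(x_6) = 184.896255, coefficient = 2
x_7 = 3.9688, f(x_7) = 248.093263, coefficient = 4
x_8 = 4.2500, f(x_8) = 326.253906, coefficient = 1

I ≈ (0.281250/3) × 2889.788773 = 270.917697
Exact value: 270.915820
Error: 0.001877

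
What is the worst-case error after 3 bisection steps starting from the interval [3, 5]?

Bisection error bound: |error| ≤ (b-a)/2^n
|error| ≤ (5 - 3)/2^3 = 2/2^3
|error| ≤ 0.2500000000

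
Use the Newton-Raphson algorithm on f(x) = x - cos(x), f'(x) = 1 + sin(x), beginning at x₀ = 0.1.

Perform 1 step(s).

f(x) = x - cos(x)
f'(x) = 1 + sin(x)
x₀ = 0.1

Newton-Raphson formula: x_{n+1} = x_n - f(x_n)/f'(x_n)

Iteration 1:
  f(0.100000) = -0.895004
  f'(0.100000) = 1.099833
  x_1 = 0.100000 - (-0.895004)/1.099833 = 0.913763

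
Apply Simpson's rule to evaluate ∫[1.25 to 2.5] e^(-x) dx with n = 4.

f(x) = e^(-x)
a = 1.25, b = 2.5, n = 4
h = (b - a)/n = 0.312500

Simpson's rule: (h/3)[f(x₀) + 4f(x₁) + 2f(x₂) + ... + f(xₙ)]

x_0 = 1.2500, f(x_0) = 0.286505, coefficient = 1
x_1 = 1.5625, f(x_1) = 0.209611, coefficient = 4
x_2 = 1.8750, f(x_2) = 0.153355, coefficient = 2
x_3 = 2.1875, f(x_3) = 0.112197, coefficient = 4
x_4 = 2.5000, f(x_4) = 0.082085, coefficient = 1

I ≈ (0.312500/3) × 1.962533 = 0.204431
Exact value: 0.204420
Error: 0.000011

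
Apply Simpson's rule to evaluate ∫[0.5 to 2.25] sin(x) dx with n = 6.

f(x) = sin(x)
a = 0.5, b = 2.25, n = 6
h = (b - a)/n = 0.291667

Simpson's rule: (h/3)[f(x₀) + 4f(x₁) + 2f(x₂) + ... + f(xₙ)]

x_0 = 0.5000, f(x_0) = 0.479426, coefficient = 1
x_1 = 0.7917, f(x_1) = 0.711525, coefficient = 4
x_2 = 1.0833, f(x_2) = 0.883524, coefficient = 2
x_3 = 1.3750, f(x_3) = 0.980893, coefficient = 4
x_4 = 1.6667, f(x_4) = 0.995408, coefficient = 2
x_5 = 1.9583, f(x_5) = 0.925843, coefficient = 4
x_6 = 2.2500, f(x_6) = 0.778073, coefficient = 1

I ≈ (0.291667/3) × 15.488407 = 1.505817
Exact value: 1.505756
Error: 0.000061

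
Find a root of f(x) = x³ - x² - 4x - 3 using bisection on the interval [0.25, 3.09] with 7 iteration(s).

f(x) = x³ - x² - 4x - 3
Initial interval: [0.25, 3.09]

Iteration 1:
  c_1 = (0.250000 + 3.090000)/2 = 1.670000
  f(c_1) = f(1.670000) = -7.811437
  f(a) × f(c) ≥ 0, new interval: [1.670000, 3.090000]
Iteration 2:
  c_2 = (1.670000 + 3.090000)/2 = 2.380000
  f(c_2) = f(2.380000) = -4.703128
  f(a) × f(c) ≥ 0, new interval: [2.380000, 3.090000]
Iteration 3:
  c_3 = (2.380000 + 3.090000)/2 = 2.735000
  f(c_3) = f(2.735000) = -0.961810
  f(a) × f(c) ≥ 0, new interval: [2.735000, 3.090000]
Iteration 4:
  c_4 = (2.735000 + 3.090000)/2 = 2.912500
  f(c_4) = f(2.912500) = 1.573080
  f(a) × f(c) < 0, new interval: [2.735000, 2.912500]
Iteration 5:
  c_5 = (2.735000 + 2.912500)/2 = 2.823750
  f(c_5) = f(2.823750) = 0.246787
  f(a) × f(c) < 0, new interval: [2.735000, 2.823750]
Iteration 6:
  c_6 = (2.735000 + 2.823750)/2 = 2.779375
  f(c_6) = f(2.779375) = -0.371961
  f(a) × f(c) ≥ 0, new interval: [2.779375, 2.823750]
Iteration 7:
  c_7 = (2.779375 + 2.823750)/2 = 2.801562
  f(c_7) = f(2.801562) = -0.066232
  f(a) × f(c) ≥ 0, new interval: [2.801562, 2.823750]

After 7 iteration(s), the approximation is c_7 = 2.801562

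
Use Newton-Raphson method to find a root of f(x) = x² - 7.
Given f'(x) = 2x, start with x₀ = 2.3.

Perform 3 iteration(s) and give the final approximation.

f(x) = x² - 7
f'(x) = 2x
x₀ = 2.3

Newton-Raphson formula: x_{n+1} = x_n - f(x_n)/f'(x_n)

Iteration 1:
  f(2.300000) = -1.710000
  f'(2.300000) = 4.600000
  x_1 = 2.300000 - (-1.710000)/4.600000 = 2.671739
Iteration 2:
  f(2.671739) = 0.138190
  f'(2.671739) = 5.343478
  x_2 = 2.671739 - 0.138190/5.343478 = 2.645878
Iteration 3:
  f(2.645878) = 0.000669
  f'(2.645878) = 5.291755
  x_3 = 2.645878 - 0.000669/5.291755 = 2.645751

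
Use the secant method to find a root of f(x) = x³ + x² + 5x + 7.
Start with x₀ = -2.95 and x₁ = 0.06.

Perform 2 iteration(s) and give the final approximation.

f(x) = x³ + x² + 5x + 7
x₀ = -2.95, x₁ = 0.06

Secant formula: x_{n+1} = x_n - f(x_n)(x_n - x_{n-1})/(f(x_n) - f(x_{n-1}))

Iteration 1:
  f(-2.950000) = -24.719875
  f(0.060000) = 7.303816
  x_2 = 0.060000 - 7.303816×(0.060000 - (-2.950000))/(7.303816 - (-24.719875))
       = -0.626507
Iteration 2:
  f(0.060000) = 7.303816
  f(-0.626507) = 4.014065
  x_3 = -0.626507 - 4.014065×(-0.626507 - 0.060000)/(4.014065 - 7.303816)
       = -1.464164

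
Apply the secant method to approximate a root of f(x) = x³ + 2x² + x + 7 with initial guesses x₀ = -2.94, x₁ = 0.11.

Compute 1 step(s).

f(x) = x³ + 2x² + x + 7
x₀ = -2.94, x₁ = 0.11

Secant formula: x_{n+1} = x_n - f(x_n)(x_n - x_{n-1})/(f(x_n) - f(x_{n-1}))

Iteration 1:
  f(-2.940000) = -4.064984
  f(0.110000) = 7.135531
  x_2 = 0.110000 - 7.135531×(0.110000 - (-2.940000))/(7.135531 - (-4.064984))
       = -1.833069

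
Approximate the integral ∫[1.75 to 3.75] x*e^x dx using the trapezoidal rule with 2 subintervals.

f(x) = x*e^x
a = 1.75, b = 3.75, n = 2
h = (b - a)/n = 1.000000

Trapezoidal rule: (h/2)[f(x₀) + 2f(x₁) + 2f(x₂) + ... + f(xₙ)]

x_0 = 1.7500, f(x_0) = 10.070555, coefficient = 1
x_1 = 2.7500, f(x_1) = 43.017238, coefficient = 2
x_2 = 3.7500, f(x_2) = 159.454058, coefficient = 1

I ≈ (1.000000/2) × 255.559088 = 127.779544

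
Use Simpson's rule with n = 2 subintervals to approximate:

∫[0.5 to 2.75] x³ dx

f(x) = x³
a = 0.5, b = 2.75, n = 2
h = (b - a)/n = 1.125000

Simpson's rule: (h/3)[f(x₀) + 4f(x₁) + 2f(x₂) + ... + f(xₙ)]

x_0 = 0.5000, f(x_0) = 0.125000, coefficient = 1
x_1 = 1.6250, f(x_1) = 4.291016, coefficient = 4
x_2 = 2.7500, f(x_2) = 20.796875, coefficient = 1

I ≈ (1.125000/3) × 38.085938 = 14.282227
Exact value: 14.282227
Error: 0.000000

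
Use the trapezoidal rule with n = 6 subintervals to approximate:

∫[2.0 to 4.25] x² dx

f(x) = x²
a = 2.0, b = 4.25, n = 6
h = (b - a)/n = 0.375000

Trapezoidal rule: (h/2)[f(x₀) + 2f(x₁) + 2f(x₂) + ... + f(xₙ)]

x_0 = 2.0000, f(x_0) = 4.000000, coefficient = 1
x_1 = 2.3750, f(x_1) = 5.640625, coefficient = 2
x_2 = 2.7500, f(x_2) = 7.562500, coefficient = 2
x_3 = 3.1250, f(x_3) = 9.765625, coefficient = 2
x_4 = 3.5000, f(x_4) = 12.250000, coefficient = 2
x_5 = 3.8750, f(x_5) = 15.015625, coefficient = 2
x_6 = 4.2500, f(x_6) = 18.062500, coefficient = 1

I ≈ (0.375000/2) × 122.531250 = 22.974609
Exact value: 22.921875
Error: 0.052734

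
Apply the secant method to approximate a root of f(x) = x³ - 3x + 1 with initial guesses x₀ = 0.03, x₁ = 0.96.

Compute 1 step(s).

f(x) = x³ - 3x + 1
x₀ = 0.03, x₁ = 0.96

Secant formula: x_{n+1} = x_n - f(x_n)(x_n - x_{n-1})/(f(x_n) - f(x_{n-1}))

Iteration 1:
  f(0.030000) = 0.910027
  f(0.960000) = -0.995264
  x_2 = 0.960000 - (-0.995264)×(0.960000 - 0.030000)/(-0.995264 - 0.910027)
       = 0.474197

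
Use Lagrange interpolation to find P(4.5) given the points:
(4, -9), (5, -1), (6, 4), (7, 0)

Lagrange interpolation formula:
P(x) = Σ yᵢ × Lᵢ(x)
where Lᵢ(x) = Π_{j≠i} (x - xⱼ)/(xᵢ - xⱼ)

L_0(4.5) = (4.5 - 5)/(4 - 5) × (4.5 - 6)/(4 - 6) × (4.5 - 7)/(4 - 7) = 0.312500
L_1(4.5) = (4.5 - 4)/(5 - 4) × (4.5 - 6)/(5 - 6) × (4.5 - 7)/(5 - 7) = 0.937500
L_2(4.5) = (4.5 - 4)/(6 - 4) × (4.5 - 5)/(6 - 5) × (4.5 - 7)/(6 - 7) = -0.312500
L_3(4.5) = (4.5 - 4)/(7 - 4) × (4.5 - 5)/(7 - 5) × (4.5 - 6)/(7 - 6) = 0.062500

P(4.5) = (-9)×L_0(4.5) + (-1)×L_1(4.5) + 4×L_2(4.5) + 0×L_3(4.5)
P(4.5) = -5.000000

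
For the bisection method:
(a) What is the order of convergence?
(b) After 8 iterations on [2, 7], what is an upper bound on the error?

(a) Bisection has linear (order 1) convergence; the error is halved each step.

(b) Error bound = (b-a)/2^n = (7 - 2)/2^{8}
    = 5/2^{8}

(a) 1 (linear); (b) error ≤ 1.95e-02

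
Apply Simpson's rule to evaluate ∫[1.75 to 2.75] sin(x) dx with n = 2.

f(x) = sin(x)
a = 1.75, b = 2.75, n = 2
h = (b - a)/n = 0.500000

Simpson's rule: (h/3)[f(x₀) + 4f(x₁) + 2f(x₂) + ... + f(xₙ)]

x_0 = 1.7500, f(x_0) = 0.983986, coefficient = 1
x_1 = 2.2500, f(x_1) = 0.778073, coefficient = 4
x_2 = 2.7500, f(x_2) = 0.381661, coefficient = 1

I ≈ (0.500000/3) × 4.477940 = 0.746323
Exact value: 0.746056
Error: 0.000267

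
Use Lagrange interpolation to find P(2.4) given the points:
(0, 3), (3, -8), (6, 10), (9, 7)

Lagrange interpolation formula:
P(x) = Σ yᵢ × Lᵢ(x)
where Lᵢ(x) = Π_{j≠i} (x - xⱼ)/(xᵢ - xⱼ)

L_0(2.4) = (2.4 - 3)/(0 - 3) × (2.4 - 6)/(0 - 6) × (2.4 - 9)/(0 - 9) = 0.088000
L_1(2.4) = (2.4 - 0)/(3 - 0) × (2.4 - 6)/(3 - 6) × (2.4 - 9)/(3 - 9) = 1.056000
L_2(2.4) = (2.4 - 0)/(6 - 0) × (2.4 - 3)/(6 - 3) × (2.4 - 9)/(6 - 9) = -0.176000
L_3(2.4) = (2.4 - 0)/(9 - 0) × (2.4 - 3)/(9 - 3) × (2.4 - 6)/(9 - 6) = 0.032000

P(2.4) = 3×L_0(2.4) + (-8)×L_1(2.4) + 10×L_2(2.4) + 7×L_3(2.4)
P(2.4) = -9.720000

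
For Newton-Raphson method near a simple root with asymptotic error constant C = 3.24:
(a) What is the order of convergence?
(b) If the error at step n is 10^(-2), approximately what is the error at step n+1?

(a) Newton-Raphson has quadratic (order 2) convergence near simple roots.
    This means |e_{n+1}| ≈ C|e_n|².

(b) With |e_n| = 10^(-2) and C = 3.24:
    |e_{n+1}| ≈ 3.24 × (10^(-2))² = 3.24 × 10^(-4)

(a) 2 (quadratic); (b) |e_{n+1}| ≈ 3.240e-04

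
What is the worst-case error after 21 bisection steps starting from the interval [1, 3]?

Bisection error bound: |error| ≤ (b-a)/2^n
|error| ≤ (3 - 1)/2^21 = 2/2^21
|error| ≤ 0.0000009537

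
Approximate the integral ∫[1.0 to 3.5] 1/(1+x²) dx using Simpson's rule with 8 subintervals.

f(x) = 1/(1+x²)
a = 1.0, b = 3.5, n = 8
h = (b - a)/n = 0.312500

Simpson's rule: (h/3)[f(x₀) + 4f(x₁) + 2f(x₂) + ... + f(xₙ)]

x_0 = 1.0000, f(x_0) = 0.500000, coefficient = 1
x_1 = 1.3125, f(x_1) = 0.367288, coefficient = 4
x_2 = 1.6250, f(x_2) = 0.274678, coefficient = 2
x_3 = 1.9375, f(x_3) = 0.210353, coefficient = 4
x_4 = 2.2500, f(x_4) = 0.164948, coefficient = 2
x_5 = 2.5625, f(x_5) = 0.132163, coefficient = 4
x_6 = 2.8750, f(x_6) = 0.107926, coefficient = 2
x_7 = 3.1875, f(x_7) = 0.089604, coefficient = 4
x_8 = 3.5000, f(x_8) = 0.075472, coefficient = 1

I ≈ (0.312500/3) × 4.868214 = 0.507106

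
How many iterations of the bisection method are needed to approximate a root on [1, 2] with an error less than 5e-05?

We need (b-a)/2^n ≤ 5e-05
(2 - 1)/2^n ≤ 5e-05
1/2^n ≤ 5e-05
2^n ≥ 20000
n ≥ log₂(20000) = 14.29
n ≥ 15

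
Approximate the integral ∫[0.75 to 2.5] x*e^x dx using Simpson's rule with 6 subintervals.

f(x) = x*e^x
a = 0.75, b = 2.5, n = 6
h = (b - a)/n = 0.291667

Simpson's rule: (h/3)[f(x₀) + 4f(x₁) + 2f(x₂) + ... + f(xₙ)]

x_0 = 0.7500, f(x_0) = 1.587750, coefficient = 1
x_1 = 1.0417, f(x_1) = 2.952017, coefficient = 4
x_2 = 1.3333, f(x_2) = 5.058224, coefficient = 2
x_3 = 1.6250, f(x_3) = 8.252431, coefficient = 4
x_4 = 1.9167, f(x_4) = 13.029998, coefficient = 2
x_5 = 2.2083, f(x_5) = 20.097017, coefficient = 4
x_6 = 2.5000, f(x_6) = 30.456235, coefficient = 1

I ≈ (0.291667/3) × 193.426290 = 18.805334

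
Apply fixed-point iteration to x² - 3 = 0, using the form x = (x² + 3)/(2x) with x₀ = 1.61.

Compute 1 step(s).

Equation: x² - 3 = 0
Fixed-point form: x = (x² + 3)/(2x)
x₀ = 1.61

x_1 = g(1.610000) = 1.736677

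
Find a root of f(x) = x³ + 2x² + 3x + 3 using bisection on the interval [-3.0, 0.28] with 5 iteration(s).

f(x) = x³ + 2x² + 3x + 3
Initial interval: [-3.0, 0.28]

Iteration 1:
  c_1 = (-3.000000 + 0.280000)/2 = -1.360000
  f(c_1) = f(-1.360000) = 0.103744
  f(a) × f(c) < 0, new interval: [-3.000000, -1.360000]
Iteration 2:
  c_2 = (-3.000000 + (-1.360000))/2 = -2.180000
  f(c_2) = f(-2.180000) = -4.395432
  f(a) × f(c) ≥ 0, new interval: [-2.180000, -1.360000]
Iteration 3:
  c_3 = (-2.180000 + (-1.360000))/2 = -1.770000
  f(c_3) = f(-1.770000) = -1.589433
  f(a) × f(c) ≥ 0, new interval: [-1.770000, -1.360000]
Iteration 4:
  c_4 = (-1.770000 + (-1.360000))/2 = -1.565000
  f(c_4) = f(-1.565000) = -0.629587
  f(a) × f(c) ≥ 0, new interval: [-1.565000, -1.360000]
Iteration 5:
  c_5 = (-1.565000 + (-1.360000))/2 = -1.462500
  f(c_5) = f(-1.462500) = -0.237838
  f(a) × f(c) ≥ 0, new interval: [-1.462500, -1.360000]

After 5 iteration(s), the approximation is c_5 = -1.462500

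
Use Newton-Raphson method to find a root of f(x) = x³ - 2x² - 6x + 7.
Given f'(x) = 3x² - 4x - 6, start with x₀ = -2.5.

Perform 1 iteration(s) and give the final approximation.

f(x) = x³ - 2x² - 6x + 7
f'(x) = 3x² - 4x - 6
x₀ = -2.5

Newton-Raphson formula: x_{n+1} = x_n - f(x_n)/f'(x_n)

Iteration 1:
  f(-2.500000) = -6.125000
  f'(-2.500000) = 22.750000
  x_1 = -2.500000 - (-6.125000)/22.750000 = -2.230769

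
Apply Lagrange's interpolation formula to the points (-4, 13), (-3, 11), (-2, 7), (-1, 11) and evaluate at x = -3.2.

Lagrange interpolation formula:
P(x) = Σ yᵢ × Lᵢ(x)
where Lᵢ(x) = Π_{j≠i} (x - xⱼ)/(xᵢ - xⱼ)

L_0(-3.2) = (-3.2 - (-3))/(-4 - (-3)) × (-3.2 - (-2))/(-4 - (-2)) × (-3.2 - (-1))/(-4 - (-1)) = 0.088000
L_1(-3.2) = (-3.2 - (-4))/(-3 - (-4)) × (-3.2 - (-2))/(-3 - (-2)) × (-3.2 - (-1))/(-3 - (-1)) = 1.056000
L_2(-3.2) = (-3.2 - (-4))/(-2 - (-4)) × (-3.2 - (-3))/(-2 - (-3)) × (-3.2 - (-1))/(-2 - (-1)) = -0.176000
L_3(-3.2) = (-3.2 - (-4))/(-1 - (-4)) × (-3.2 - (-3))/(-1 - (-3)) × (-3.2 - (-2))/(-1 - (-2)) = 0.032000

P(-3.2) = 13×L_0(-3.2) + 11×L_1(-3.2) + 7×L_2(-3.2) + 11×L_3(-3.2)
P(-3.2) = 11.880000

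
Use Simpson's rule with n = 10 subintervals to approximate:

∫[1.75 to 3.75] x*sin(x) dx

f(x) = x*sin(x)
a = 1.75, b = 3.75, n = 10
h = (b - a)/n = 0.200000

Simpson's rule: (h/3)[f(x₀) + 4f(x₁) + 2f(x₂) + ... + f(xₙ)]

x_0 = 1.7500, f(x_0) = 1.721975, coefficient = 1
x_1 = 1.9500, f(x_1) = 1.811471, coefficient = 4
x_2 = 2.1500, f(x_2) = 1.799332, coefficient = 2
x_3 = 2.3500, f(x_3) = 1.671962, coefficient = 4
x_4 = 2.5500, f(x_4) = 1.422093, coefficient = 2
x_5 = 2.7500, f(x_5) = 1.049568, coefficient = 4
x_6 = 2.9500, f(x_6) = 0.561747, coefficient = 2
x_7 = 3.1500, f(x_7) = -0.026483, coefficient = 4
x_8 = 3.3500, f(x_8) = -0.693122, coefficient = 2
x_9 = 3.5500, f(x_9) = -1.409876, coefficient = 4
x_10 = 3.7500, f(x_10) = -2.143355, coefficient = 1

I ≈ (0.200000/3) × 18.145294 = 1.209686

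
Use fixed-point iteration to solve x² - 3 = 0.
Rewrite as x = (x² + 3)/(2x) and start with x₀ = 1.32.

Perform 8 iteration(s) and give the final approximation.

Equation: x² - 3 = 0
Fixed-point form: x = (x² + 3)/(2x)
x₀ = 1.32

x_1 = g(1.320000) = 1.796364
x_2 = g(1.796364) = 1.733202
x_3 = g(1.733202) = 1.732051
x_4 = g(1.732051) = 1.732051
x_5 = g(1.732051) = 1.732051
x_6 = g(1.732051) = 1.732051
x_7 = g(1.732051) = 1.732051
x_8 = g(1.732051) = 1.732051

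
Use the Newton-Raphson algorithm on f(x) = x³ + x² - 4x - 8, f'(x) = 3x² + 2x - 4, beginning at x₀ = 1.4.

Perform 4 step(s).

f(x) = x³ + x² - 4x - 8
f'(x) = 3x² + 2x - 4
x₀ = 1.4

Newton-Raphson formula: x_{n+1} = x_n - f(x_n)/f'(x_n)

Iteration 1:
  f(1.400000) = -8.896000
  f'(1.400000) = 4.680000
  x_1 = 1.400000 - (-8.896000)/4.680000 = 3.300855
Iteration 2:
  f(3.300855) = 25.657153
  f'(3.300855) = 35.288635
  x_2 = 3.300855 - 25.657153/35.288635 = 2.573789
Iteration 3:
  f(2.573789) = 5.379017
  f'(2.573789) = 21.020749
  x_3 = 2.573789 - 5.379017/21.020749 = 2.317898
Iteration 4:
  f(2.317898) = 0.554320
  f'(2.317898) = 16.753753
  x_4 = 2.317898 - 0.554320/16.753753 = 2.284812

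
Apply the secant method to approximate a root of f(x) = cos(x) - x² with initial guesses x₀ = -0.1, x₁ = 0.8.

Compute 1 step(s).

f(x) = cos(x) - x²
x₀ = -0.1, x₁ = 0.8

Secant formula: x_{n+1} = x_n - f(x_n)(x_n - x_{n-1})/(f(x_n) - f(x_{n-1}))

Iteration 1:
  f(-0.100000) = 0.985004
  f(0.800000) = 0.056707
  x_2 = 0.800000 - 0.056707×(0.800000 - (-0.100000))/(0.056707 - 0.985004)
       = 0.854978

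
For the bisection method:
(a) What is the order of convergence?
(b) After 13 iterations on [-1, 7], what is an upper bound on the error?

(a) Bisection has linear (order 1) convergence; the error is halved each step.

(b) Error bound = (b-a)/2^n = (7 - (-1))/2^{13}
    = 8/2^{13}

(a) 1 (linear); (b) error ≤ 9.77e-04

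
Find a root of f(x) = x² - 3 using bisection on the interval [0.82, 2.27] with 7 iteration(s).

f(x) = x² - 3
Initial interval: [0.82, 2.27]

Iteration 1:
  c_1 = (0.820000 + 2.270000)/2 = 1.545000
  f(c_1) = f(1.545000) = -0.612975
  f(a) × f(c) ≥ 0, new interval: [1.545000, 2.270000]
Iteration 2:
  c_2 = (1.545000 + 2.270000)/2 = 1.907500
  f(c_2) = f(1.907500) = 0.638556
  f(a) × f(c) < 0, new interval: [1.545000, 1.907500]
Iteration 3:
  c_3 = (1.545000 + 1.907500)/2 = 1.726250
  f(c_3) = f(1.726250) = -0.020061
  f(a) × f(c) ≥ 0, new interval: [1.726250, 1.907500]
Iteration 4:
  c_4 = (1.726250 + 1.907500)/2 = 1.816875
  f(c_4) = f(1.816875) = 0.301035
  f(a) × f(c) < 0, new interval: [1.726250, 1.816875]
Iteration 5:
  c_5 = (1.726250 + 1.816875)/2 = 1.771562
  f(c_5) = f(1.771562) = 0.138434
  f(a) × f(c) < 0, new interval: [1.726250, 1.771562]
Iteration 6:
  c_6 = (1.726250 + 1.771562)/2 = 1.748906
  f(c_6) = f(1.748906) = 0.058673
  f(a) × f(c) < 0, new interval: [1.726250, 1.748906]
Iteration 7:
  c_7 = (1.726250 + 1.748906)/2 = 1.737578
  f(c_7) = f(1.737578) = 0.019178
  f(a) × f(c) < 0, new interval: [1.726250, 1.737578]

After 7 iteration(s), the approximation is c_7 = 1.737578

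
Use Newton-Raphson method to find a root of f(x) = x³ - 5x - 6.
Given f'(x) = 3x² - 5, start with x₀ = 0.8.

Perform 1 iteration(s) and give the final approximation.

f(x) = x³ - 5x - 6
f'(x) = 3x² - 5
x₀ = 0.8

Newton-Raphson formula: x_{n+1} = x_n - f(x_n)/f'(x_n)

Iteration 1:
  f(0.800000) = -9.488000
  f'(0.800000) = -3.080000
  x_1 = 0.800000 - (-9.488000)/(-3.080000) = -2.280519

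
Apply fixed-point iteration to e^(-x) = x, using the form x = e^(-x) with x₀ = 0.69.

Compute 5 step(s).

Equation: e^(-x) = x
Fixed-point form: x = e^(-x)
x₀ = 0.69

x_1 = g(0.690000) = 0.501576
x_2 = g(0.501576) = 0.605575
x_3 = g(0.605575) = 0.545760
x_4 = g(0.545760) = 0.579401
x_5 = g(0.579401) = 0.560234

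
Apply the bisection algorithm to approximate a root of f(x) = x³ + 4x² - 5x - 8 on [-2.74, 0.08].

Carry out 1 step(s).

f(x) = x³ + 4x² - 5x - 8
Initial interval: [-2.74, 0.08]

Iteration 1:
  c_1 = (-2.740000 + 0.080000)/2 = -1.330000
  f(c_1) = f(-1.330000) = 3.372963
  f(a) × f(c) ≥ 0, new interval: [-1.330000, 0.080000]

After 1 iteration(s), the approximation is c_1 = -1.330000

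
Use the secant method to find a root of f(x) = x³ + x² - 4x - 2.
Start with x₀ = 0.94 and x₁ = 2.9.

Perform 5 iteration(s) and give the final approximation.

f(x) = x³ + x² - 4x - 2
x₀ = 0.94, x₁ = 2.9

Secant formula: x_{n+1} = x_n - f(x_n)(x_n - x_{n-1})/(f(x_n) - f(x_{n-1}))

Iteration 1:
  f(0.940000) = -4.045816
  f(2.900000) = 19.199000
  x_2 = 2.900000 - 19.199000×(2.900000 - 0.940000)/(19.199000 - (-4.045816))
       = 1.281143
Iteration 2:
  f(2.900000) = 19.199000
  f(1.281143) = -3.380471
  x_3 = 1.281143 - (-3.380471)×(1.281143 - 2.900000)/(-3.380471 - 19.199000)
       = 1.523509
Iteration 3:
  f(1.281143) = -3.380471
  f(1.523509) = -2.236771
  x_4 = 1.523509 - (-2.236771)×(1.523509 - 1.281143)/(-2.236771 - (-3.380471))
       = 1.997513
Iteration 4:
  f(1.523509) = -2.236771
  f(1.997513) = 1.970195
  x_5 = 1.997513 - 1.970195×(1.997513 - 1.523509)/(1.970195 - (-2.236771))
       = 1.775528
Iteration 5:
  f(1.997513) = 1.970195
  f(1.775528) = -0.352256
  x_6 = 1.775528 - (-0.352256)×(1.775528 - 1.997513)/(-0.352256 - 1.970195)
       = 1.809198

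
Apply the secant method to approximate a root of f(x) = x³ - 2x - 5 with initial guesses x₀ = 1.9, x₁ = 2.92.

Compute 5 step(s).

f(x) = x³ - 2x - 5
x₀ = 1.9, x₁ = 2.92

Secant formula: x_{n+1} = x_n - f(x_n)(x_n - x_{n-1})/(f(x_n) - f(x_{n-1}))

Iteration 1:
  f(1.900000) = -1.941000
  f(2.920000) = 14.057088
  x_2 = 2.920000 - 14.057088×(2.920000 - 1.900000)/(14.057088 - (-1.941000))
       = 2.023754
Iteration 2:
  f(2.920000) = 14.057088
  f(2.023754) = -0.759066
  x_3 = 2.023754 - (-0.759066)×(2.023754 - 2.920000)/(-0.759066 - 14.057088)
       = 2.069670
Iteration 3:
  f(2.023754) = -0.759066
  f(2.069670) = -0.273835
  x_4 = 2.069670 - (-0.273835)×(2.069670 - 2.023754)/(-0.273835 - (-0.759066))
       = 2.095583
Iteration 4:
  f(2.069670) = -0.273835
  f(2.095583) = 0.011520
  x_5 = 2.095583 - 0.011520×(2.095583 - 2.069670)/(0.011520 - (-0.273835))
       = 2.094537
Iteration 5:
  f(2.095583) = 0.011520
  f(2.094537) = -0.000163
  x_6 = 2.094537 - (-0.000163)×(2.094537 - 2.095583)/(-0.000163 - 0.011520)
       = 2.094551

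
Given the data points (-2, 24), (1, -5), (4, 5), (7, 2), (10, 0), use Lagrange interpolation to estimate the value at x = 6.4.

Lagrange interpolation formula:
P(x) = Σ yᵢ × Lᵢ(x)
where Lᵢ(x) = Π_{j≠i} (x - xⱼ)/(xᵢ - xⱼ)

L_0(6.4) = (6.4 - 1)/(-2 - 1) × (6.4 - 4)/(-2 - 4) × (6.4 - 7)/(-2 - 7) × (6.4 - 10)/(-2 - 10) = 0.014400
L_1(6.4) = (6.4 - (-2))/(1 - (-2)) × (6.4 - 4)/(1 - 4) × (6.4 - 7)/(1 - 7) × (6.4 - 10)/(1 - 10) = -0.089600
L_2(6.4) = (6.4 - (-2))/(4 - (-2)) × (6.4 - 1)/(4 - 1) × (6.4 - 7)/(4 - 7) × (6.4 - 10)/(4 - 10) = 0.302400
L_3(6.4) = (6.4 - (-2))/(7 - (-2)) × (6.4 - 1)/(7 - 1) × (6.4 - 4)/(7 - 4) × (6.4 - 10)/(7 - 10) = 0.806400
L_4(6.4) = (6.4 - (-2))/(10 - (-2)) × (6.4 - 1)/(10 - 1) × (6.4 - 4)/(10 - 4) × (6.4 - 7)/(10 - 7) = -0.033600

P(6.4) = 24×L_0(6.4) + (-5)×L_1(6.4) + 5×L_2(6.4) + 2×L_3(6.4) + 0×L_4(6.4)
P(6.4) = 3.918400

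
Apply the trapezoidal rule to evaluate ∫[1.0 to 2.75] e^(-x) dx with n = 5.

f(x) = e^(-x)
a = 1.0, b = 2.75, n = 5
h = (b - a)/n = 0.350000

Trapezoidal rule: (h/2)[f(x₀) + 2f(x₁) + 2f(x₂) + ... + f(xₙ)]

x_0 = 1.0000, f(x_0) = 0.367879, coefficient = 1
x_1 = 1.3500, f(x_1) = 0.259240, coefficient = 2
x_2 = 1.7000, f(x_2) = 0.182684, coefficient = 2
x_3 = 2.0500, f(x_3) = 0.128735, coefficient = 2
x_4 = 2.4000, f(x_4) = 0.090718, coefficient = 2
x_5 = 2.7500, f(x_5) = 0.063928, coefficient = 1

I ≈ (0.350000/2) × 1.754561 = 0.307048
Exact value: 0.303952
Error: 0.003097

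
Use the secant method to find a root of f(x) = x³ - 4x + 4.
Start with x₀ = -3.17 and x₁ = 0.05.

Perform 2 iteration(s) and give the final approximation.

f(x) = x³ - 4x + 4
x₀ = -3.17, x₁ = 0.05

Secant formula: x_{n+1} = x_n - f(x_n)(x_n - x_{n-1})/(f(x_n) - f(x_{n-1}))

Iteration 1:
  f(-3.170000) = -15.175013
  f(0.050000) = 3.800125
  x_2 = 0.050000 - 3.800125×(0.050000 - (-3.170000))/(3.800125 - (-15.175013))
       = -0.594865
Iteration 2:
  f(0.050000) = 3.800125
  f(-0.594865) = 6.168958
  x_3 = -0.594865 - 6.168958×(-0.594865 - 0.050000)/(6.168958 - 3.800125)
       = 1.084504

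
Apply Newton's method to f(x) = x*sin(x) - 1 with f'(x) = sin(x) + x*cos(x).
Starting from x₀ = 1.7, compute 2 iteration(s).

f(x) = x*sin(x) - 1
f'(x) = sin(x) + x*cos(x)
x₀ = 1.7

Newton-Raphson formula: x_{n+1} = x_n - f(x_n)/f'(x_n)

Iteration 1:
  f(1.700000) = 0.685830
  f'(1.700000) = 0.772629
  x_1 = 1.700000 - 0.685830/0.772629 = 0.812342
Iteration 2:
  f(0.812342) = -0.410320
  f'(0.812342) = 1.284629
  x_2 = 0.812342 - (-0.410320)/1.284629 = 1.131750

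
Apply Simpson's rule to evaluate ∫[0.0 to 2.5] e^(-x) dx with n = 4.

f(x) = e^(-x)
a = 0.0, b = 2.5, n = 4
h = (b - a)/n = 0.625000

Simpson's rule: (h/3)[f(x₀) + 4f(x₁) + 2f(x₂) + ... + f(xₙ)]

x_0 = 0.0000, f(x_0) = 1.000000, coefficient = 1
x_1 = 0.6250, f(x_1) = 0.535261, coefficient = 4
x_2 = 1.2500, f(x_2) = 0.286505, coefficient = 2
x_3 = 1.8750, f(x_3) = 0.153355, coefficient = 4
x_4 = 2.5000, f(x_4) = 0.082085, coefficient = 1

I ≈ (0.625000/3) × 4.409560 = 0.918658
Exact value: 0.917915
Error: 0.000743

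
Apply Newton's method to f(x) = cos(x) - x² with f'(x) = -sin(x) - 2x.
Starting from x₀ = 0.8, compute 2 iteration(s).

f(x) = cos(x) - x²
f'(x) = -sin(x) - 2x
x₀ = 0.8

Newton-Raphson formula: x_{n+1} = x_n - f(x_n)/f'(x_n)

Iteration 1:
  f(0.800000) = 0.056707
  f'(0.800000) = -2.317356
  x_1 = 0.800000 - 0.056707/(-2.317356) = 0.824470
Iteration 2:
  f(0.824470) = -0.000806
  f'(0.824470) = -2.383129
  x_2 = 0.824470 - (-0.000806)/(-2.383129) = 0.824132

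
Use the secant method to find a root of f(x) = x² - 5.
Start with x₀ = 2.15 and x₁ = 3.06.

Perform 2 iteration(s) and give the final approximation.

f(x) = x² - 5
x₀ = 2.15, x₁ = 3.06

Secant formula: x_{n+1} = x_n - f(x_n)(x_n - x_{n-1})/(f(x_n) - f(x_{n-1}))

Iteration 1:
  f(2.150000) = -0.377500
  f(3.060000) = 4.363600
  x_2 = 3.060000 - 4.363600×(3.060000 - 2.150000)/(4.363600 - (-0.377500))
       = 2.222457
Iteration 2:
  f(3.060000) = 4.363600
  f(2.222457) = -0.060686
  x_3 = 2.222457 - (-0.060686)×(2.222457 - 3.060000)/(-0.060686 - 4.363600)
       = 2.233945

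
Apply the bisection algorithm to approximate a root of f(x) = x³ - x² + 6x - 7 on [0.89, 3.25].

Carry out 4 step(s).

f(x) = x³ - x² + 6x - 7
Initial interval: [0.89, 3.25]

Iteration 1:
  c_1 = (0.890000 + 3.250000)/2 = 2.070000
  f(c_1) = f(2.070000) = 10.004843
  f(a) × f(c) < 0, new interval: [0.890000, 2.070000]
Iteration 2:
  c_2 = (0.890000 + 2.070000)/2 = 1.480000
  f(c_2) = f(1.480000) = 2.931392
  f(a) × f(c) < 0, new interval: [0.890000, 1.480000]
Iteration 3:
  c_3 = (0.890000 + 1.480000)/2 = 1.185000
  f(c_3) = f(1.185000) = 0.369782
  f(a) × f(c) < 0, new interval: [0.890000, 1.185000]
Iteration 4:
  c_4 = (0.890000 + 1.185000)/2 = 1.037500
  f(c_4) = f(1.037500) = -0.734635
  f(a) × f(c) ≥ 0, new interval: [1.037500, 1.185000]

After 4 iteration(s), the approximation is c_4 = 1.037500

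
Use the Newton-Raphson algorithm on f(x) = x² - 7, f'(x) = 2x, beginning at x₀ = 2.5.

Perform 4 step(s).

f(x) = x² - 7
f'(x) = 2x
x₀ = 2.5

Newton-Raphson formula: x_{n+1} = x_n - f(x_n)/f'(x_n)

Iteration 1:
  f(2.500000) = -0.750000
  f'(2.500000) = 5.000000
  x_1 = 2.500000 - (-0.750000)/5.000000 = 2.650000
Iteration 2:
  f(2.650000) = 0.022500
  f'(2.650000) = 5.300000
  x_2 = 2.650000 - 0.022500/5.300000 = 2.645755
Iteration 3:
  f(2.645755) = 0.000018
  f'(2.645755) = 5.291509
  x_3 = 2.645755 - 0.000018/5.291509 = 2.645751
Iteration 4:
  f(2.645751) = 0.000000
  f'(2.645751) = 5.291503
  x_4 = 2.645751 - 0.000000/5.291503 = 2.645751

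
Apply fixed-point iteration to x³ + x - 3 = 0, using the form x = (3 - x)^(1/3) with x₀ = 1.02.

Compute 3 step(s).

Equation: x³ + x - 3 = 0
Fixed-point form: x = (3 - x)^(1/3)
x₀ = 1.02

x_1 = g(1.020000) = 1.255707
x_2 = g(1.255707) = 1.203760
x_3 = g(1.203760) = 1.215593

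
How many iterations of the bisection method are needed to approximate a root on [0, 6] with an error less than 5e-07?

We need (b-a)/2^n ≤ 5e-07
(6 - 0)/2^n ≤ 5e-07
6/2^n ≤ 5e-07
2^n ≥ 12000000
n ≥ log₂(12000000) = 23.52
n ≥ 24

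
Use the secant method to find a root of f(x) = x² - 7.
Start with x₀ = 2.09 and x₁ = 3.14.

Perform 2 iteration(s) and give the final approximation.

f(x) = x² - 7
x₀ = 2.09, x₁ = 3.14

Secant formula: x_{n+1} = x_n - f(x_n)(x_n - x_{n-1})/(f(x_n) - f(x_{n-1}))

Iteration 1:
  f(2.090000) = -2.631900
  f(3.140000) = 2.859600
  x_2 = 3.140000 - 2.859600×(3.140000 - 2.090000)/(2.859600 - (-2.631900))
       = 2.593231
Iteration 2:
  f(3.140000) = 2.859600
  f(2.593231) = -0.275151
  x_3 = 2.593231 - (-0.275151)×(2.593231 - 3.140000)/(-0.275151 - 2.859600)
       = 2.641224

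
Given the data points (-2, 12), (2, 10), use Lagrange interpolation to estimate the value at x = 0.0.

Lagrange interpolation formula:
P(x) = Σ yᵢ × Lᵢ(x)
where Lᵢ(x) = Π_{j≠i} (x - xⱼ)/(xᵢ - xⱼ)

L_0(0.0) = (0.0 - 2)/(-2 - 2) = 0.500000
L_1(0.0) = (0.0 - (-2))/(2 - (-2)) = 0.500000

P(0.0) = 12×L_0(0.0) + 10×L_1(0.0)
P(0.0) = 11.000000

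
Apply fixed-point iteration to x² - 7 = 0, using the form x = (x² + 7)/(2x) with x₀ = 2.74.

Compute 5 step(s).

Equation: x² - 7 = 0
Fixed-point form: x = (x² + 7)/(2x)
x₀ = 2.74

x_1 = g(2.740000) = 2.647372
x_2 = g(2.647372) = 2.645752
x_3 = g(2.645752) = 2.645751
x_4 = g(2.645751) = 2.645751
x_5 = g(2.645751) = 2.645751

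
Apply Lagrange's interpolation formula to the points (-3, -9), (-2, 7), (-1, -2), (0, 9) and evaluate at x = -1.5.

Lagrange interpolation formula:
P(x) = Σ yᵢ × Lᵢ(x)
where Lᵢ(x) = Π_{j≠i} (x - xⱼ)/(xᵢ - xⱼ)

L_0(-1.5) = (-1.5 - (-2))/(-3 - (-2)) × (-1.5 - (-1))/(-3 - (-1)) × (-1.5 - 0)/(-3 - 0) = -0.062500
L_1(-1.5) = (-1.5 - (-3))/(-2 - (-3)) × (-1.5 - (-1))/(-2 - (-1)) × (-1.5 - 0)/(-2 - 0) = 0.562500
L_2(-1.5) = (-1.5 - (-3))/(-1 - (-3)) × (-1.5 - (-2))/(-1 - (-2)) × (-1.5 - 0)/(-1 - 0) = 0.562500
L_3(-1.5) = (-1.5 - (-3))/(0 - (-3)) × (-1.5 - (-2))/(0 - (-2)) × (-1.5 - (-1))/(0 - (-1)) = -0.062500

P(-1.5) = (-9)×L_0(-1.5) + 7×L_1(-1.5) + (-2)×L_2(-1.5) + 9×L_3(-1.5)
P(-1.5) = 2.812500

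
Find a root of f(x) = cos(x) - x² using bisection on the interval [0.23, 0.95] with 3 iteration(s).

f(x) = cos(x) - x²
Initial interval: [0.23, 0.95]

Iteration 1:
  c_1 = (0.230000 + 0.950000)/2 = 0.590000
  f(c_1) = f(0.590000) = 0.482841
  f(a) × f(c) ≥ 0, new interval: [0.590000, 0.950000]
Iteration 2:
  c_2 = (0.590000 + 0.950000)/2 = 0.770000
  f(c_2) = f(0.770000) = 0.125011
  f(a) × f(c) ≥ 0, new interval: [0.770000, 0.950000]
Iteration 3:
  c_3 = (0.770000 + 0.950000)/2 = 0.860000
  f(c_3) = f(0.860000) = -0.087163
  f(a) × f(c) < 0, new interval: [0.770000, 0.860000]

After 3 iteration(s), the approximation is c_3 = 0.860000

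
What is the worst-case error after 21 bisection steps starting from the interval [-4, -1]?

Bisection error bound: |error| ≤ (b-a)/2^n
|error| ≤ (-1 - (-4))/2^21 = 3/2^21
|error| ≤ 0.0000014305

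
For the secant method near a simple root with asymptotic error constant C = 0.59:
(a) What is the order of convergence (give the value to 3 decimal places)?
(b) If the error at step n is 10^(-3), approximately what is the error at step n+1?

(a) Secant method has superlinear convergence with order φ = (1+√5)/2 ≈ 1.618.
    This means |e_{n+1}| ≈ C|e_n|^1.618.

(b) With |e_n| = 10^(-3) and C = 0.59:
    |e_{n+1}| ≈ 0.59 × (10^(-3))^1.618 = 0.59 × 10^(-4.85)

(a) ≈ 1.618 (golden ratio); (b) |e_{n+1}| ≈ 8.256e-06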